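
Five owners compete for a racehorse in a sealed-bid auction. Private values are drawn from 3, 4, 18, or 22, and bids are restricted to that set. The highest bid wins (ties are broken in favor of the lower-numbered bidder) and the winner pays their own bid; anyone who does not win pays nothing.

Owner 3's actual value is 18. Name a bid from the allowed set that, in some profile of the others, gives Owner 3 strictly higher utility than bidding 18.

Suppose Owner 1 bids 3, Owner 2 bids 3, Owner 4 bids 3 and Owner 5 bids 3.
Bid 18: wins, pays 18, utility 18 - 18 = 0.
Bid 4: wins, pays 4, utility 18 - 4 = 14.
So bidding 4 beats truth here (14 > 0).

4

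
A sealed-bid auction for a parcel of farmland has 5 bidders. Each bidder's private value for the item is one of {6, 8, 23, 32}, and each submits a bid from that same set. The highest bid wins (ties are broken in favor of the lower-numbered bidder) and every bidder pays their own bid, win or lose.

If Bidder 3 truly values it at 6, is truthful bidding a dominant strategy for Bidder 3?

Consider the case where Bidder 1 bids 6, Bidder 2 bids 6, Bidder 4 bids 6 and Bidder 5 bids 6.
Truthful bid 6: loses but pays 6, utility -6.
Bid 8 instead: wins, pays 8, utility 6 - 8 = -2.
Since -2 > -6, bidding 8 is strictly better here, so truthful bidding is not dominant.

No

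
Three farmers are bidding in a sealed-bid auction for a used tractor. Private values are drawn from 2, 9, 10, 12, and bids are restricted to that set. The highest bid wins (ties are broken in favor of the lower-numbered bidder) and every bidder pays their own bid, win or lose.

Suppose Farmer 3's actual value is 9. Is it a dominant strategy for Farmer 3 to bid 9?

No

Consider the case where Farmer 1 bids 2 and Farmer 2 bids 9.
Truthful bid 9: loses but pays 9, utility -9.
Bid 2 instead: loses but pays 2, utility -2.
Since -2 > -9, bidding 2 is strictly better here, so truthful bidding is not dominant.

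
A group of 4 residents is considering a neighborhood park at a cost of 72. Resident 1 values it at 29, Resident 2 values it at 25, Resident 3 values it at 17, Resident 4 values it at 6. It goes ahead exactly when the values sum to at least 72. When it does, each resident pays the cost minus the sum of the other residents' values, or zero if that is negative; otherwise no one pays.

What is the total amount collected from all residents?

57

Total value 77 ≥ cost 72, so it is built.
Resident 1: others sum to 48; max(0, 72 - 48) = 24.
Resident 2: others sum to 52; max(0, 72 - 52) = 20.
Resident 3: others sum to 60; max(0, 72 - 60) = 12.
Resident 4: others sum to 71; max(0, 72 - 71) = 1.
Total collected = 24 + 20 + 12 + 1 = 57.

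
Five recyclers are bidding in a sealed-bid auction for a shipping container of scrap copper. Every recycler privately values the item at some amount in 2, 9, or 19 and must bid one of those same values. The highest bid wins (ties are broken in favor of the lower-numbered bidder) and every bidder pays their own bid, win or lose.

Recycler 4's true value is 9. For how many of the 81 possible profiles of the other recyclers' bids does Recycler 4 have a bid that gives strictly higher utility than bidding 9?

Others bid (2, 2, 2, 19): truth gives -9; bid 2 gives -2 > -9. Violating.
Others bid (2, 2, 9, 2): truth gives -9; bid 2 gives -2 > -9. Violating.
Others bid (2, 2, 9, 9): truth gives -9; bid 2 gives -2 > -9. Violating.
Others bid (2, 2, 9, 19): truth gives -9; bid 2 gives -2 > -9. Violating.
Others bid (2, 2, 2, 2): truth gives 0; no alternative beats it.
Others bid (2, 2, 2, 9): truth gives 0; no alternative beats it.
(Checking all 81 profiles: 79 have a profitable deviation, 2 do not.)

79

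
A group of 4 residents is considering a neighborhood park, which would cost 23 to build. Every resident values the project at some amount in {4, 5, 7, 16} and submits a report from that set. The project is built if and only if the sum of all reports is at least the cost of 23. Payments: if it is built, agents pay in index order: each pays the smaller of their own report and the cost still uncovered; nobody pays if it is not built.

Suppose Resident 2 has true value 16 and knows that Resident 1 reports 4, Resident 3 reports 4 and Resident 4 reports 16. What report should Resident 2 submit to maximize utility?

Report 4: project built, pays 4, utility 16 - 4 = 12.
Report 5: project built, pays 5, utility 16 - 5 = 11.
Report 7: project built, pays 7, utility 16 - 7 = 9.
Report 16: project built, pays 16, utility 16 - 16 = 0.
The best choice is 4 with utility 12.

4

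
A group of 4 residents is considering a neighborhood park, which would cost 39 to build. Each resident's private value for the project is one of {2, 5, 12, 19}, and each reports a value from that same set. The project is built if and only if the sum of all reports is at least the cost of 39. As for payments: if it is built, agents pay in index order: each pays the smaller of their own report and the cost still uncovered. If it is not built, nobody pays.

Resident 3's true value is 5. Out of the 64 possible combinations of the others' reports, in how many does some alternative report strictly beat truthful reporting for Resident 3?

9

Others report (2, 19, 19): truth gives 0; report 2 gives 3 > 0. Violating.
Others report (5, 19, 19): truth gives 0; report 2 gives 3 > 0. Violating.
Others report (12, 12, 19): truth gives 0; report 2 gives 3 > 0. Violating.
Others report (12, 19, 12): truth gives 0; report 2 gives 3 > 0. Violating.
Others report (2, 2, 2): truth gives 0; no alternative beats it.
Others report (2, 2, 5): truth gives 0; no alternative beats it.
(Checking all 64 profiles: 9 have a profitable deviation, 55 do not.)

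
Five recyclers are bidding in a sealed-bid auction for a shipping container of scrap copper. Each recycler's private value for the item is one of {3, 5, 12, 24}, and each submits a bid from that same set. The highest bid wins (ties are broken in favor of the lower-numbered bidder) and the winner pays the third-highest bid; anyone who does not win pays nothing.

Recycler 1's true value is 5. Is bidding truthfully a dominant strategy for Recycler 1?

Consider the case where Recycler 2 bids 3, Recycler 3 bids 3, Recycler 4 bids 3 and Recycler 5 bids 12.
Truthful bid 5: loses, pays 0, utility 0.
Bid 12 instead: wins, pays 3, utility 5 - 3 = 2.
Since 2 > 0, bidding 12 is strictly better here, so truthful bidding is not dominant.

No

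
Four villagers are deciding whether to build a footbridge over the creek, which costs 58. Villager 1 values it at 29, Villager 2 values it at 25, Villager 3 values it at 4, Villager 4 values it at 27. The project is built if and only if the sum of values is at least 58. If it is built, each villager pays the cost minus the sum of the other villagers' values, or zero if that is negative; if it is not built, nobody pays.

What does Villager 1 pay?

2

Total value 85 ≥ cost 58, so the project is built.
The other villagers' values sum to 56.
Cost minus that sum is 58 - 56 = 2.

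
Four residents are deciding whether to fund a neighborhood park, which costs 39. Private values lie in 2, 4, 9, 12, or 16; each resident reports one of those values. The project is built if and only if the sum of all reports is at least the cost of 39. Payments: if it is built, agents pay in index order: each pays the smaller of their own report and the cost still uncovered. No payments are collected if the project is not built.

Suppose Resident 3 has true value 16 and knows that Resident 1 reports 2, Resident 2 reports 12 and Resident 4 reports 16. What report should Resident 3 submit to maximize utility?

9

Report 2: project not built, utility 0.
Report 4: project not built, utility 0.
Report 9: project built, pays 9, utility 16 - 9 = 7.
Report 12: project built, pays 12, utility 16 - 12 = 4.
Report 16: project built, pays 16, utility 16 - 16 = 0.
The best choice is 9 with utility 7.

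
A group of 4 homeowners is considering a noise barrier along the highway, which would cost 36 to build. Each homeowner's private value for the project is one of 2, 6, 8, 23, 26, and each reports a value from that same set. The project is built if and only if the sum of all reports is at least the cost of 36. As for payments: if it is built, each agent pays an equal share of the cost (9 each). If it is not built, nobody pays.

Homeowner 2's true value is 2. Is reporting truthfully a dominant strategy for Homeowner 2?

Yes

Check each profile of the others' reports and compare truth against every alternative report.
Others report (2, 2, 26): truth gives 0, best alternative gives -7.
Others report (2, 6, 23): truth gives 0, best alternative gives -7.
Others report (2, 8, 23): truth gives 0, best alternative gives -7.
Others report (2, 23, 6): truth gives 0, best alternative gives -7.
Others report (2, 23, 8): truth gives 0, best alternative gives -7.
Others report (2, 26, 2): truth gives 0, best alternative gives -7.
(Remaining 119 profiles checked similarly; truth is weakly best in each.)
In every case the truthful report is at least as good as any alternative, so it is a dominant strategy.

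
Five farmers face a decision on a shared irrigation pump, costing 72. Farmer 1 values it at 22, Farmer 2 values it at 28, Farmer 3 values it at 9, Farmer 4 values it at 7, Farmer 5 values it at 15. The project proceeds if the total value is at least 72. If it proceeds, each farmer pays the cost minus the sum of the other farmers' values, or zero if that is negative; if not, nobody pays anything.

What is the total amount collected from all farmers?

38

Total value 81 ≥ cost 72, so it is built.
Farmer 1: others sum to 59; max(0, 72 - 59) = 13.
Farmer 2: others sum to 53; max(0, 72 - 53) = 19.
Farmer 3: others sum to 72; max(0, 72 - 72) = 0.
Farmer 4: others sum to 74; max(0, 72 - 74) = 0.
Farmer 5: others sum to 66; max(0, 72 - 66) = 6.
Total collected = 13 + 19 + 0 + 0 + 6 = 38.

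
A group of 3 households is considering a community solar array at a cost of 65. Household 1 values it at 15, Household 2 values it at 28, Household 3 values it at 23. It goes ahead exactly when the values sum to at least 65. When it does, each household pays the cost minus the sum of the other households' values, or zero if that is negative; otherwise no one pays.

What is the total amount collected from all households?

63

Total value 66 ≥ cost 65, so it is built.
Household 1: others sum to 51; max(0, 65 - 51) = 14.
Household 2: others sum to 38; max(0, 65 - 38) = 27.
Household 3: others sum to 43; max(0, 65 - 43) = 22.
Total collected = 14 + 27 + 22 = 63.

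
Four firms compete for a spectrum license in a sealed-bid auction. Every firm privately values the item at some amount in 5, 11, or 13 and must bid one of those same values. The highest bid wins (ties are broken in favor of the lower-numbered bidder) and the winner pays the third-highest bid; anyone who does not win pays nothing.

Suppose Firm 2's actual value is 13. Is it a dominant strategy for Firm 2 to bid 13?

Yes

Check each profile of the others' bids and compare truth against every alternative bid.
Others bid (5, 5, 13): truth gives 8, best alternative gives 0.
Others bid (5, 13, 5): truth gives 8, best alternative gives 0.
Others bid (11, 5, 5): truth gives 8, best alternative gives 0.
Others bid (5, 11, 13): truth gives 2, best alternative gives 0.
Others bid (5, 13, 11): truth gives 2, best alternative gives 0.
Others bid (11, 5, 11): truth gives 2, best alternative gives 0.
(Remaining 21 profiles checked similarly; truth is weakly best in each.)
In every case the truthful bid is at least as good as any alternative, so it is a dominant strategy.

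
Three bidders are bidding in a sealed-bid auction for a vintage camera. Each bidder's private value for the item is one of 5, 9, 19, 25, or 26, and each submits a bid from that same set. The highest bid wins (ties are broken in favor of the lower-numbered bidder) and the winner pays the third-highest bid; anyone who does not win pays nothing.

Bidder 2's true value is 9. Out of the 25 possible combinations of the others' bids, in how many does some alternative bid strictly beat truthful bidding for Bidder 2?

Others bid (5, 19): truth gives 0; bid 19 gives 4 > 0. Violating.
Others bid (5, 25): truth gives 0; bid 25 gives 4 > 0. Violating.
Others bid (5, 26): truth gives 0; bid 26 gives 4 > 0. Violating.
Others bid (9, 5): truth gives 0; bid 19 gives 4 > 0. Violating.
Others bid (5, 5): truth gives 4; no alternative beats it.
Others bid (5, 9): truth gives 4; no alternative beats it.
(Checking all 25 profiles: 6 have a profitable deviation, 19 do not.)

6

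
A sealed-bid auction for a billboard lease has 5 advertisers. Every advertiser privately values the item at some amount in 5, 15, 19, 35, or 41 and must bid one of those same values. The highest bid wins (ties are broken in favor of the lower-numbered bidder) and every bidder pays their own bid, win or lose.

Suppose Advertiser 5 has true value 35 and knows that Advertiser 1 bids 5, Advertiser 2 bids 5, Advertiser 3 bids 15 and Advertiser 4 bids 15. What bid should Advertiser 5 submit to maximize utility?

Bid 5: loses but pays 5, utility -5.
Bid 15: loses but pays 15, utility -15.
Bid 19: wins, pays 19, utility 35 - 19 = 16.
Bid 35: wins, pays 35, utility 35 - 35 = 0.
Bid 41: wins, pays 41, utility 35 - 41 = -6.
The best choice is 19 with utility 16.

19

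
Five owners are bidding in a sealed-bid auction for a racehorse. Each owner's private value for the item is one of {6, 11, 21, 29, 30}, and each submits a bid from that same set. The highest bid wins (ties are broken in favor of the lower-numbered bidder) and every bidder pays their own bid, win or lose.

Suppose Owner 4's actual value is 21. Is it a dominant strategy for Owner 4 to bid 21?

Consider the case where Owner 1 bids 6, Owner 2 bids 6, Owner 3 bids 6 and Owner 5 bids 6.
Truthful bid 21: wins, pays 21, utility 21 - 21 = 0.
Bid 11 instead: wins, pays 11, utility 21 - 11 = 10.
Since 10 > 0, bidding 11 is strictly better here, so truthful bidding is not dominant.

No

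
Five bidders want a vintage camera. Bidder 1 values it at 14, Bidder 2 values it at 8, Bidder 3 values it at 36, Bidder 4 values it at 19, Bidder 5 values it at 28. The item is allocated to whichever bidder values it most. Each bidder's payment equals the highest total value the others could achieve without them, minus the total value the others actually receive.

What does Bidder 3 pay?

Bidder 3 has the highest value and receives the item.
Without Bidder 3, the item would go to the next-highest value, 28, so the others could achieve 28.
With Bidder 3 present and winning, the others receive nothing, so their total is 0.
Payment = 28 - 0 = 28.

28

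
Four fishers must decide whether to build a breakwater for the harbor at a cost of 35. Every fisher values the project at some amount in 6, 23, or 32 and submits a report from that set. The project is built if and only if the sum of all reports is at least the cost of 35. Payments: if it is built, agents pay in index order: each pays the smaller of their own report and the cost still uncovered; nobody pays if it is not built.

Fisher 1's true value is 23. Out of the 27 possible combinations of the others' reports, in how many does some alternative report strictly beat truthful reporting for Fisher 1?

Others report (6, 6, 23): truth gives 0; report 6 gives 17 > 0. Violating.
Others report (6, 6, 32): truth gives 0; report 6 gives 17 > 0. Violating.
Others report (6, 23, 6): truth gives 0; report 6 gives 17 > 0. Violating.
Others report (6, 23, 23): truth gives 0; report 6 gives 17 > 0. Violating.
Others report (6, 6, 6): truth gives 0; no alternative beats it.
(Checking all 27 profiles: 26 have a profitable deviation, 1 does not.)

26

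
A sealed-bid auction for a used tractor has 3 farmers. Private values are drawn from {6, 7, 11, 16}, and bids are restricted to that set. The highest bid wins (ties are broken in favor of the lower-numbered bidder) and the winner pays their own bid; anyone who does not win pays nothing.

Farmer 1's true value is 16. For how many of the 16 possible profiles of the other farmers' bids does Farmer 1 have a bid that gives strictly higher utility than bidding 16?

Others bid (6, 6): truth gives 0; bid 6 gives 10 > 0. Violating.
Others bid (6, 7): truth gives 0; bid 7 gives 9 > 0. Violating.
Others bid (6, 11): truth gives 0; bid 11 gives 5 > 0. Violating.
Others bid (7, 6): truth gives 0; bid 7 gives 9 > 0. Violating.
Others bid (6, 16): truth gives 0; no alternative beats it.
Others bid (7, 16): truth gives 0; no alternative beats it.
(Checking all 16 profiles: 9 have a profitable deviation, 7 do not.)

9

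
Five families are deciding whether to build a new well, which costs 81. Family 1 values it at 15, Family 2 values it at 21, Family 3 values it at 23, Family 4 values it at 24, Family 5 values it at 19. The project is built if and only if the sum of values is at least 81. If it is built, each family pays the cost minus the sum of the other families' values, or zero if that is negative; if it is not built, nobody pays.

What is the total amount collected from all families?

Total value 102 ≥ cost 81, so it is built.
Family 1: others sum to 87; max(0, 81 - 87) = 0.
Family 2: others sum to 81; max(0, 81 - 81) = 0.
Family 3: others sum to 79; max(0, 81 - 79) = 2.
Family 4: others sum to 78; max(0, 81 - 78) = 3.
Family 5: others sum to 83; max(0, 81 - 83) = 0.
Total collected = 0 + 0 + 2 + 3 + 0 = 5.

5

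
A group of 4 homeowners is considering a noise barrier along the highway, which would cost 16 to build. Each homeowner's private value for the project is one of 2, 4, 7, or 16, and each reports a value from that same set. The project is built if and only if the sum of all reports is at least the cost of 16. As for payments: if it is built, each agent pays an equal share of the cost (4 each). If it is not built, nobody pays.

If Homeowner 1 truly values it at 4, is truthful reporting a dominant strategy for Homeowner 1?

Yes

Check each profile of the others' reports and compare truth against every alternative report.
Others report (2, 2, 2): truth gives 0, best alternative gives 0.
Others report (2, 2, 4): truth gives 0, best alternative gives 0.
Others report (2, 2, 7): truth gives 0, best alternative gives 0.
Others report (2, 2, 16): truth gives 0, best alternative gives 0.
Others report (2, 4, 2): truth gives 0, best alternative gives 0.
Others report (2, 4, 4): truth gives 0, best alternative gives 0.
(Remaining 58 profiles checked similarly; truth is weakly best in each.)
In every case the truthful report is at least as good as any alternative, so it is a dominant strategy.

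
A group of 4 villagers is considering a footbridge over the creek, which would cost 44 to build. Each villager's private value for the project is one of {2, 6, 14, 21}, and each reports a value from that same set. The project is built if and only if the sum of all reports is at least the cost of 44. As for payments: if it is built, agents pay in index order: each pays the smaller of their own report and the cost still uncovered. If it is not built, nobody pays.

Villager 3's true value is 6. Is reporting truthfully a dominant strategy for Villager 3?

Consider the case where Villager 1 reports 2, Villager 2 reports 21 and Villager 4 reports 21.
Truthful report 6: project built, pays 6, utility 6 - 6 = 0.
Report 2 instead: project built, pays 2, utility 6 - 2 = 4.
Since 4 > 0, reporting 2 is strictly better here, so truthful reporting is not dominant.

No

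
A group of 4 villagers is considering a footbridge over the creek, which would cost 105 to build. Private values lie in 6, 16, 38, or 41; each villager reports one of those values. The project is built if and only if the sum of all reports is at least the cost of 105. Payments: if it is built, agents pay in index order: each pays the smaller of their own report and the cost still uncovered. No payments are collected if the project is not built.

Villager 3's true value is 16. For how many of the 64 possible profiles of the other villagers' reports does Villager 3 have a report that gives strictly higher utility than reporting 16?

Others report (38, 38, 38): truth gives 0; report 6 gives 10 > 0. Violating.
Others report (38, 38, 41): truth gives 0; report 6 gives 10 > 0. Violating.
Others report (38, 41, 38): truth gives 0; report 6 gives 10 > 0. Violating.
Others report (38, 41, 41): truth gives 0; report 6 gives 10 > 0. Violating.
Others report (6, 6, 6): truth gives 0; no alternative beats it.
Others report (6, 6, 16): truth gives 0; no alternative beats it.
(Checking all 64 profiles: 8 have a profitable deviation, 56 do not.)

8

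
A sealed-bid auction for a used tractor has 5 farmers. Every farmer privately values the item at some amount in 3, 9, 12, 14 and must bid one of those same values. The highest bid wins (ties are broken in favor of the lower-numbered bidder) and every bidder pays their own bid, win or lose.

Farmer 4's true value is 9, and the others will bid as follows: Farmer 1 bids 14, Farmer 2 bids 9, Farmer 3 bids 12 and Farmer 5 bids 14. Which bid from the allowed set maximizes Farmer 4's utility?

3

Bid 3: loses but pays 3, utility -3.
Bid 9: loses but pays 9, utility -9.
Bid 12: loses but pays 12, utility -12.
Bid 14: loses but pays 14, utility -14.
The best choice is 3 with utility -3.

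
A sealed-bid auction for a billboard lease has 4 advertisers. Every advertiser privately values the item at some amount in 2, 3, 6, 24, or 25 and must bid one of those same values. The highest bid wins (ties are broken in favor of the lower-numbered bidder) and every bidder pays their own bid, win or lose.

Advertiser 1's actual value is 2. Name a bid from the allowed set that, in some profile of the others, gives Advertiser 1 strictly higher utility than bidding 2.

Suppose Advertiser 2 bids 2, Advertiser 3 bids 2 and Advertiser 4 bids 3.
Bid 2: loses but pays 2, utility -2.
Bid 3: wins, pays 3, utility 2 - 3 = -1.
So bidding 3 beats truth here (-1 > -2).

3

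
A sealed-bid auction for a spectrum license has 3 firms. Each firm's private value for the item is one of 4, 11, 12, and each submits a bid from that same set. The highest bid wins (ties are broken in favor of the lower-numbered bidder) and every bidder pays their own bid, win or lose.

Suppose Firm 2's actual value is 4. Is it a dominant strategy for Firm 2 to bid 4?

Check each profile of the others' bids and compare truth against every alternative bid.
Others bid (12, 4): truth gives -4, best alternative gives -11.
Others bid (12, 11): truth gives -4, best alternative gives -11.
Others bid (12, 12): truth gives -4, best alternative gives -11.
Others bid (4, 12): truth gives -4, best alternative gives -8.
Others bid (11, 4): truth gives -4, best alternative gives -8.
Others bid (11, 11): truth gives -4, best alternative gives -8.
(Remaining 3 profiles checked similarly; truth is weakly best in each.)
In every case the truthful bid is at least as good as any alternative, so it is a dominant strategy.

Yes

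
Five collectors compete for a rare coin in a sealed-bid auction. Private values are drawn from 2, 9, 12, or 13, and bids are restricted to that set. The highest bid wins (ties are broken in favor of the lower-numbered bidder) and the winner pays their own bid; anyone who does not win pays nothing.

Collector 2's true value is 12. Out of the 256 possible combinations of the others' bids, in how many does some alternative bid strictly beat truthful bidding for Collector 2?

8

Others bid (2, 2, 2, 2): truth gives 0; bid 9 gives 3 > 0. Violating.
Others bid (2, 2, 2, 9): truth gives 0; bid 9 gives 3 > 0. Violating.
Others bid (2, 2, 9, 2): truth gives 0; bid 9 gives 3 > 0. Violating.
Others bid (2, 2, 9, 9): truth gives 0; bid 9 gives 3 > 0. Violating.
Others bid (2, 2, 2, 12): truth gives 0; no alternative beats it.
Others bid (2, 2, 2, 13): truth gives 0; no alternative beats it.
(Checking all 256 profiles: 8 have a profitable deviation, 248 do not.)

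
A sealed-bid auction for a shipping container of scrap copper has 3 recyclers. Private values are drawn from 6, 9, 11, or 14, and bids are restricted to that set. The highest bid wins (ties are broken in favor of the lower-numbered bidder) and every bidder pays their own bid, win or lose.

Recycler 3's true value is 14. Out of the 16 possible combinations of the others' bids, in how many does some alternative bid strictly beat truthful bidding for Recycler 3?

11

Others bid (6, 6): truth gives 0; bid 9 gives 5 > 0. Violating.
Others bid (6, 9): truth gives 0; bid 11 gives 3 > 0. Violating.
Others bid (6, 14): truth gives -14; bid 6 gives -6 > -14. Violating.
Others bid (9, 6): truth gives 0; bid 11 gives 3 > 0. Violating.
Others bid (6, 11): truth gives 0; no alternative beats it.
Others bid (9, 11): truth gives 0; no alternative beats it.
(Checking all 16 profiles: 11 have a profitable deviation, 5 do not.)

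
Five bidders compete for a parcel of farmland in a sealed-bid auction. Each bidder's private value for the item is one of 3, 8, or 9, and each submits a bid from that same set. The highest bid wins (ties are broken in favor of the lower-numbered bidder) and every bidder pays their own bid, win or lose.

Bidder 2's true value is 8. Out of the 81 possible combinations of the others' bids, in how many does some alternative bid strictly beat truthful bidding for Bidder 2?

73

Others bid (3, 3, 3, 9): truth gives -8; bid 9 gives -1 > -8. Violating.
Others bid (3, 3, 8, 9): truth gives -8; bid 9 gives -1 > -8. Violating.
Others bid (3, 3, 9, 3): truth gives -8; bid 9 gives -1 > -8. Violating.
Others bid (3, 3, 9, 8): truth gives -8; bid 9 gives -1 > -8. Violating.
Others bid (3, 3, 3, 3): truth gives 0; no alternative beats it.
Others bid (3, 3, 3, 8): truth gives 0; no alternative beats it.
(Checking all 81 profiles: 73 have a profitable deviation, 8 do not.)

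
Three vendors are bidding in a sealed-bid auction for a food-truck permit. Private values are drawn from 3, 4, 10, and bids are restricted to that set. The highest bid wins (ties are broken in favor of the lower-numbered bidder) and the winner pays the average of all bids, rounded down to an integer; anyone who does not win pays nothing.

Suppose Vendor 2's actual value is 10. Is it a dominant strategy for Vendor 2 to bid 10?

Consider the case where Vendor 1 bids 3 and Vendor 3 bids 3.
Truthful bid 10: wins, pays 5, utility 10 - 5 = 5.
Bid 4 instead: wins, pays 3, utility 10 - 3 = 7.
Since 7 > 5, bidding 4 is strictly better here, so truthful bidding is not dominant.

No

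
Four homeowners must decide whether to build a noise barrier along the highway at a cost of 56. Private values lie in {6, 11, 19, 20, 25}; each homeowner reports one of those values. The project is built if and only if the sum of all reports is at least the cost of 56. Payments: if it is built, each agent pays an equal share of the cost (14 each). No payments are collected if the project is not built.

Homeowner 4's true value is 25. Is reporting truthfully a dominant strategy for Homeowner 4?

Check each profile of the others' reports and compare truth against every alternative report.
Others report (6, 6, 19): truth gives 11, best alternative gives 0.
Others report (6, 6, 20): truth gives 11, best alternative gives 0.
Others report (6, 19, 6): truth gives 11, best alternative gives 0.
Others report (6, 20, 6): truth gives 11, best alternative gives 0.
Others report (11, 11, 11): truth gives 11, best alternative gives 0.
Others report (19, 6, 6): truth gives 11, best alternative gives 0.
(Remaining 119 profiles checked similarly; truth is weakly best in each.)
In every case the truthful report is at least as good as any alternative, so it is a dominant strategy.

Yes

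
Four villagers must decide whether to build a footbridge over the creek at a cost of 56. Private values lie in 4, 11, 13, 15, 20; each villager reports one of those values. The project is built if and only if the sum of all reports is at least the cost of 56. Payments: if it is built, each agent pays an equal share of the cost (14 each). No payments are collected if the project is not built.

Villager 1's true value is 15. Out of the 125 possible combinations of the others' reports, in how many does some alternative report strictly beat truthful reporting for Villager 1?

Others report (4, 13, 20): truth gives 0; report 20 gives 1 > 0. Violating.
Others report (4, 15, 20): truth gives 0; report 20 gives 1 > 0. Violating.
Others report (4, 20, 13): truth gives 0; report 20 gives 1 > 0. Violating.
Others report (4, 20, 15): truth gives 0; report 20 gives 1 > 0. Violating.
Others report (4, 4, 4): truth gives 0; no alternative beats it.
Others report (4, 4, 11): truth gives 0; no alternative beats it.
(Checking all 125 profiles: 25 have a profitable deviation, 100 do not.)

25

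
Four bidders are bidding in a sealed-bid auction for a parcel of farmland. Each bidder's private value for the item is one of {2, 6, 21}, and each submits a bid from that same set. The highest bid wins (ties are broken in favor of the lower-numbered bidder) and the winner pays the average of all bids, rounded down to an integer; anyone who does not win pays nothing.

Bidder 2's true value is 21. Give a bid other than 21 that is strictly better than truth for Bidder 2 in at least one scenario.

6

Suppose Bidder 1 bids 2, Bidder 3 bids 2 and Bidder 4 bids 2.
Bid 21: wins, pays 6, utility 21 - 6 = 15.
Bid 6: wins, pays 3, utility 21 - 3 = 18.
So bidding 6 beats truth here (18 > 15).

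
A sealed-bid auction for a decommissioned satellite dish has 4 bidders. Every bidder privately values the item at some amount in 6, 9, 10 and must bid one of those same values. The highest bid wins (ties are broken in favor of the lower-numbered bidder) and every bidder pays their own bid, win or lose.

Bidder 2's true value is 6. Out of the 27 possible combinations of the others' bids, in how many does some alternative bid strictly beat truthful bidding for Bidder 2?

Others bid (6, 6, 6): truth gives -6; bid 9 gives -3 > -6. Violating.
Others bid (6, 6, 9): truth gives -6; bid 9 gives -3 > -6. Violating.
Others bid (6, 6, 10): truth gives -6; bid 10 gives -4 > -6. Violating.
Others bid (6, 9, 6): truth gives -6; bid 9 gives -3 > -6. Violating.
Others bid (10, 6, 6): truth gives -6; no alternative beats it.
Others bid (10, 6, 9): truth gives -6; no alternative beats it.
(Checking all 27 profiles: 18 have a profitable deviation, 9 do not.)

18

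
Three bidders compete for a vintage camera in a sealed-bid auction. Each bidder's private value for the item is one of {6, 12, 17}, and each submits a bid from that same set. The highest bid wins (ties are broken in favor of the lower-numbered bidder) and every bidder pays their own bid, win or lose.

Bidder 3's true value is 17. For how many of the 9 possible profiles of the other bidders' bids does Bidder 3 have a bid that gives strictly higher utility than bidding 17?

Others bid (6, 6): truth gives 0; bid 12 gives 5 > 0. Violating.
Others bid (6, 17): truth gives -17; bid 6 gives -6 > -17. Violating.
Others bid (12, 17): truth gives -17; bid 6 gives -6 > -17. Violating.
Others bid (17, 6): truth gives -17; bid 6 gives -6 > -17. Violating.
Others bid (6, 12): truth gives 0; no alternative beats it.
Others bid (12, 6): truth gives 0; no alternative beats it.
(Checking all 9 profiles: 6 have a profitable deviation, 3 do not.)

6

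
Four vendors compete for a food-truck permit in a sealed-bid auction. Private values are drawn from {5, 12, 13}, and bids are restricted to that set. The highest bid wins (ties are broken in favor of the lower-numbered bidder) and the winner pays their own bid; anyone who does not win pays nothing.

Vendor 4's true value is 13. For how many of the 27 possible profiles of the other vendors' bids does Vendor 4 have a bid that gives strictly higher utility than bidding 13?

Others bid (5, 5, 5): truth gives 0; bid 12 gives 1 > 0. Violating.
Others bid (5, 5, 12): truth gives 0; no alternative beats it.
Others bid (5, 5, 13): truth gives 0; no alternative beats it.
(Checking all 27 profiles: 1 has a profitable deviation, 26 do not.)

1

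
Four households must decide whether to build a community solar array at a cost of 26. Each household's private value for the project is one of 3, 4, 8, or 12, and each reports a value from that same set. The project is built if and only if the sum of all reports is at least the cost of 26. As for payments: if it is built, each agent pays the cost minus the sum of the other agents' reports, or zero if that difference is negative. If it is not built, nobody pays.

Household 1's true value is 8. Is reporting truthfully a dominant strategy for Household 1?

Check each profile of the others' reports and compare truth against every alternative report.
Others report (3, 12, 12): truth gives 8, best alternative gives 8.
Others report (4, 12, 12): truth gives 8, best alternative gives 8.
Others report (8, 8, 12): truth gives 8, best alternative gives 8.
Others report (8, 12, 8): truth gives 8, best alternative gives 8.
Others report (8, 12, 12): truth gives 8, best alternative gives 8.
Others report (12, 3, 12): truth gives 8, best alternative gives 8.
(Remaining 58 profiles checked similarly; truth is weakly best in each.)
In every case the truthful report is at least as good as any alternative, so it is a dominant strategy.

Yes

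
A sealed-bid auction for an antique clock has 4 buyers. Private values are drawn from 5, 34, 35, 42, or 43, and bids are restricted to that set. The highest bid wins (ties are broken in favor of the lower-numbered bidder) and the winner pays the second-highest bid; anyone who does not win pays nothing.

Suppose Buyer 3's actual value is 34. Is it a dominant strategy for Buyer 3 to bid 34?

Yes

Check each profile of the others' bids and compare truth against every alternative bid.
Others bid (5, 5, 5): truth gives 29, best alternative gives 29.
Others bid (5, 5, 34): truth gives 0, best alternative gives 0.
Others bid (5, 5, 35): truth gives 0, best alternative gives 0.
Others bid (5, 5, 42): truth gives 0, best alternative gives 0.
Others bid (5, 5, 43): truth gives 0, best alternative gives 0.
Others bid (5, 34, 5): truth gives 0, best alternative gives 0.
(Remaining 119 profiles checked similarly; truth is weakly best in each.)
In every case the truthful bid is at least as good as any alternative, so it is a dominant strategy.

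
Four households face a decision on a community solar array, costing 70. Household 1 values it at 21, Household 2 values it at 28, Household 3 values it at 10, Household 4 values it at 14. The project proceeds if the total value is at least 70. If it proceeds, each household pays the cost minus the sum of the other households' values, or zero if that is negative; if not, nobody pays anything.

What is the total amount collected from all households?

61

Total value 73 ≥ cost 70, so it is built.
Household 1: others sum to 52; max(0, 70 - 52) = 18.
Household 2: others sum to 45; max(0, 70 - 45) = 25.
Household 3: others sum to 63; max(0, 70 - 63) = 7.
Household 4: others sum to 59; max(0, 70 - 59) = 11.
Total collected = 18 + 25 + 7 + 11 = 61.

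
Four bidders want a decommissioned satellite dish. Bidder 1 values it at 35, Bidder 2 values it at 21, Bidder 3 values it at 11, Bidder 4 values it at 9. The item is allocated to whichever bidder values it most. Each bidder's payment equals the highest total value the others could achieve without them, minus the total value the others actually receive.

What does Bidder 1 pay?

Bidder 1 has the highest value and receives the item.
Without Bidder 1, the item would go to the next-highest value, 21, so the others could achieve 21.
With Bidder 1 present and winning, the others receive nothing, so their total is 0.
Payment = 21 - 0 = 21.

21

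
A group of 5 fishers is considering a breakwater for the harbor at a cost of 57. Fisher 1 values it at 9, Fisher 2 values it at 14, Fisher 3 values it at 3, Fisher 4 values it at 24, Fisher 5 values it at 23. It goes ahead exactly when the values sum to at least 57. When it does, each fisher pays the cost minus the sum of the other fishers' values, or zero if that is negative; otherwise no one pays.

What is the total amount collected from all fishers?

15

Total value 73 ≥ cost 57, so it is built.
Fisher 1: others sum to 64; max(0, 57 - 64) = 0.
Fisher 2: others sum to 59; max(0, 57 - 59) = 0.
Fisher 3: others sum to 70; max(0, 57 - 70) = 0.
Fisher 4: others sum to 49; max(0, 57 - 49) = 8.
Fisher 5: others sum to 50; max(0, 57 - 50) = 7.
Total collected = 0 + 0 + 0 + 8 + 7 = 15.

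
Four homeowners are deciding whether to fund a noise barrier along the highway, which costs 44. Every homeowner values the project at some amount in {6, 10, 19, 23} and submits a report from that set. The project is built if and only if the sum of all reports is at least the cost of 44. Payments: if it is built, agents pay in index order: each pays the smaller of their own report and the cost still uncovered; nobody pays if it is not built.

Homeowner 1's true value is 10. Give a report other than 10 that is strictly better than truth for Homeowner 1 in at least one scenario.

Suppose Homeowner 2 reports 6, Homeowner 3 reports 10 and Homeowner 4 reports 23.
Report 10: project built, pays 10, utility 10 - 10 = 0.
Report 6: project built, pays 6, utility 10 - 6 = 4.
So reporting 6 beats truth here (4 > 0).

6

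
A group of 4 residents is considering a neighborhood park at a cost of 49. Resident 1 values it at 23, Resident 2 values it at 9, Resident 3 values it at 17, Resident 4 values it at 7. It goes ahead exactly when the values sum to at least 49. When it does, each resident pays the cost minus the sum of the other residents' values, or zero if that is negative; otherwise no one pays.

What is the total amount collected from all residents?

28

Total value 56 ≥ cost 49, so it is built.
Resident 1: others sum to 33; max(0, 49 - 33) = 16.
Resident 2: others sum to 47; max(0, 49 - 47) = 2.
Resident 3: others sum to 39; max(0, 49 - 39) = 10.
Resident 4: others sum to 49; max(0, 49 - 49) = 0.
Total collected = 16 + 2 + 10 + 0 = 28.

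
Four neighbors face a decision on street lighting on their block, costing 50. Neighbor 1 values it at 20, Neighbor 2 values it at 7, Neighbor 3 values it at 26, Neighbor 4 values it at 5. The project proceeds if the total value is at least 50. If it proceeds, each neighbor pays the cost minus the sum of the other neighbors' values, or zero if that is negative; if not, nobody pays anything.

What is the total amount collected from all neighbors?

Total value 58 ≥ cost 50, so it is built.
Neighbor 1: others sum to 38; max(0, 50 - 38) = 12.
Neighbor 2: others sum to 51; max(0, 50 - 51) = 0.
Neighbor 3: others sum to 32; max(0, 50 - 32) = 18.
Neighbor 4: others sum to 53; max(0, 50 - 53) = 0.
Total collected = 12 + 0 + 18 + 0 = 30.

30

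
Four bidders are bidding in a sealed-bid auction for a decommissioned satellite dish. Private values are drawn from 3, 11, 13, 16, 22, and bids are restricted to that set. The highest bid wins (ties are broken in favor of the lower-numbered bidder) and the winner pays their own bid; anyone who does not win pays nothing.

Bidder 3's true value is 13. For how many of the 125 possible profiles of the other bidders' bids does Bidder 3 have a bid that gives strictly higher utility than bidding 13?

Others bid (3, 3, 3): truth gives 0; bid 11 gives 2 > 0. Violating.
Others bid (3, 3, 11): truth gives 0; bid 11 gives 2 > 0. Violating.
Others bid (3, 3, 13): truth gives 0; no alternative beats it.
Others bid (3, 3, 16): truth gives 0; no alternative beats it.
(Checking all 125 profiles: 2 have a profitable deviation, 123 do not.)

2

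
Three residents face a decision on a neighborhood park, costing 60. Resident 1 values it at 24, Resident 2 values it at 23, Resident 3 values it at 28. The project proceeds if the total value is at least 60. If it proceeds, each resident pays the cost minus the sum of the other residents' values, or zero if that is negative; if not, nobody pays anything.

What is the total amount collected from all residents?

30

Total value 75 ≥ cost 60, so it is built.
Resident 1: others sum to 51; max(0, 60 - 51) = 9.
Resident 2: others sum to 52; max(0, 60 - 52) = 8.
Resident 3: others sum to 47; max(0, 60 - 47) = 13.
Total collected = 9 + 8 + 13 = 30.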